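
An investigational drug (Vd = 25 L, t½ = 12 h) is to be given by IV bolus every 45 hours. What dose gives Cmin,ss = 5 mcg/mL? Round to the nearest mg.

τ/t½ = 45/12 ≈ 3.75, so f = (1/2)^(45/12) ≈ 0.074325.
Cmin,ss = (D/Vd)·f/(1−f), so D = Cmin,ss·Vd·(1−f)/f.
D = 5 × 25 × (1−f)/f ≈ 5 × 25 × 12.45442 ≈ 1556.80 mg.

1557 mg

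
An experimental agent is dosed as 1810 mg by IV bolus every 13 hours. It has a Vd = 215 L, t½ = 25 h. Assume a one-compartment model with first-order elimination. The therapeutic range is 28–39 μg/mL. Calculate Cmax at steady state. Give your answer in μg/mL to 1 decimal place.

k = ln2/t½ = ln2/25 ≈ 0.027726 h⁻¹; fraction remaining f = e^(−kτ) = e^(−0.027726×13) ≈ 0.6974.
At steady state, accumulation factor R = 1/(1 − e^(−kτ)) ≈ 3.3047.
Single-dose peak C₀ = D/Vd = 1810/215 ≈ 8.419 μg/mL.
Steady-state peak Cmax,ss = C₀·R ≈ 8.419 × 3.3047 ≈ 27.822 μg/mL.
Peak 27.8 μg/mL vs MTC 39 μg/mL: below toxic threshold.

27.8 μg/mL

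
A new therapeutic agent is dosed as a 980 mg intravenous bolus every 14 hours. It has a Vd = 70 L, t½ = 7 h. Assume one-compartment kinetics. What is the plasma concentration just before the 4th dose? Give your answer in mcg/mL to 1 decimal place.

4.6 mcg/mL

f = (1/2)^(τ/t½) = (1/2)^(14/7) ≈ 0.2500.
C₀ = D/Vd = 980/70 ≈ 14.000 mcg/mL.
Before the 4th dose, 3 doses have been given. Superposition: Cmin = C₀·(f + f² + … + f^3).
≈ 14.000 × (0.2500 + 0.0625 + 0.0156) ≈ 14.000 × 0.3281 ≈ 4.593 mcg/mL.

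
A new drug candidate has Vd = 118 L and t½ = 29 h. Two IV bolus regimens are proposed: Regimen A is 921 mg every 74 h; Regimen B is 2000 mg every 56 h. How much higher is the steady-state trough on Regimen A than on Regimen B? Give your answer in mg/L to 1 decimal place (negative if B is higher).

Regimen A: f = (1/2)^(74/29) ≈ 0.1706; Cmin,ss = (921/118)·f/(1−f) ≈ 1.605 mg/L.
Regimen B: f = (1/2)^(56/29) ≈ 0.2622; Cmin,ss = (2000/118)·f/(1−f) ≈ 6.023 mg/L.
Difference ≈ 1.605 − 6.023 ≈ -4.418 mg/L.

-4.4 mg/L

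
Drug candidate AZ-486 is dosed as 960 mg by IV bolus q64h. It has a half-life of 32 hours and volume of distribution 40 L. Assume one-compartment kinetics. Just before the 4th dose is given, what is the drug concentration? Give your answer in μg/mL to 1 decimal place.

f = (1/2)^(τ/t½) = (1/2)^(64/32) ≈ 0.2500.
C₀ = D/Vd = 960/40 ≈ 24.000 μg/mL.
Before the 4th dose, 3 doses have been given. Superposition: Cmin = C₀·(f + f² + … + f^3).
≈ 24.000 × (0.2500 + 0.0625 + 0.0156) ≈ 24.000 × 0.3281 ≈ 7.874 μg/mL.

7.9 μg/mL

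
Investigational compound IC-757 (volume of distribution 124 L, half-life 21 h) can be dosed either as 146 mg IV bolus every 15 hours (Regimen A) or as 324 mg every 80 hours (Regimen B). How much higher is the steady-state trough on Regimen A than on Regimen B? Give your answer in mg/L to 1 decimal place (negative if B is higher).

Regimen A: f = (1/2)^(15/21) ≈ 0.6095; Cmin,ss = (146/124)·f/(1−f) ≈ 1.838 mg/L.
Regimen B: f = (1/2)^(80/21) ≈ 0.0713; Cmin,ss = (324/124)·f/(1−f) ≈ 0.201 mg/L.
Difference ≈ 1.838 − 0.201 ≈ 1.637 mg/L.

1.6 mg/L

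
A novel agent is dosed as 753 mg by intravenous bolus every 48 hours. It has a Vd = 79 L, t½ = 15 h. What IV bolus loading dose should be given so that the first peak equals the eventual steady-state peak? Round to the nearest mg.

845 mg

f = (1/2)^(48/15) ≈ 0.108819; accumulation ratio R = 1/(1−f) ≈ 1.12211.
Loading dose to hit Cmax,ss on first dose: D_load = D_maint·R ≈ 753 × 1.12211 ≈ 844.95 mg.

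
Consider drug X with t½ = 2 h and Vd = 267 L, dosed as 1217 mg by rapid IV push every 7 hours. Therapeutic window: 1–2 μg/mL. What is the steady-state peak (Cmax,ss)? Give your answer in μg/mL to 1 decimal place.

5.0 μg/mL

τ/t½ = 7/2 ≈ 3.5, so fraction remaining f = (1/2)^(7/2) ≈ 0.0884.
Accumulation ratio R = 1/(1 − f) ≈ 1/0.9116 ≈ 1.0970.
Each bolus raises the concentration by D/Vd = 1217/267 ≈ 4.558 μg/mL.
Steady-state peak Cmax,ss = C₀·R ≈ 4.558 × 1.0970 ≈ 5.000 μg/mL.
Peak 5.0 μg/mL vs MTC 2 μg/mL: exceeds toxic threshold.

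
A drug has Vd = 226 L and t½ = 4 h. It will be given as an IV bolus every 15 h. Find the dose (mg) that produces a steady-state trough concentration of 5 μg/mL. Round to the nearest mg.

14073 mg

τ/t½ = 15/4 ≈ 3.75, so f = (1/2)^(15/4) ≈ 0.074325.
Cmin,ss = (D/Vd)·f/(1−f), so D = Cmin,ss·Vd·(1−f)/f.
D = 5 × 226 × (1−f)/f ≈ 5 × 226 × 12.45442 ≈ 14073.49 mg.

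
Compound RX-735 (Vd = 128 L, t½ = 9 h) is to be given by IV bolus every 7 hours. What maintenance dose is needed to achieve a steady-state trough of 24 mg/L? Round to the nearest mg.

τ/t½ = 7/9 ≈ 0.77778, so f = (1/2)^(7/9) ≈ 0.583265.
Cmin,ss = (D/Vd)·f/(1−f), so D = Cmin,ss·Vd·(1−f)/f.
D = 24 × 128 × (1−f)/f ≈ 24 × 128 × 0.71449 ≈ 2194.91 mg.

2195 mg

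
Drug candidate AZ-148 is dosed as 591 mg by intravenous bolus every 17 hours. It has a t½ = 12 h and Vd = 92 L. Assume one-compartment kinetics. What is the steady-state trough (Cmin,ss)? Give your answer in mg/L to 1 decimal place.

Over one 17-h interval, 17/12 ≈ 1.4167 half-lives elapse, leaving f ≈ 0.3746 of each dose.
Accumulation ratio R = 1/(1 − f) ≈ 1/0.6254 ≈ 1.5990.
Each bolus raises the concentration by D/Vd = 591/92 ≈ 6.424 mg/L.
Cmax,ss = C₀/(1 − f) ≈ 6.424/0.6254 ≈ 10.272 mg/L.
One interval later, Cmin,ss = Cmax,ss·e^(−kτ) ≈ 10.272 × 0.3746 ≈ 3.848 mg/L.

3.8 mg/L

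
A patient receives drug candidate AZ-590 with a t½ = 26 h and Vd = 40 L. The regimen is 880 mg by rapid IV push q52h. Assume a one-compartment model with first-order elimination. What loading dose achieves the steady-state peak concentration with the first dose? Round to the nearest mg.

1173 mg

f = (1/2)^(52/26) ≈ 0.250000; accumulation ratio R = 1/(1−f) ≈ 1.33333.
Loading dose to hit Cmax,ss on first dose: D_load = D_maint·R ≈ 880 × 1.33333 ≈ 1173.33 mg.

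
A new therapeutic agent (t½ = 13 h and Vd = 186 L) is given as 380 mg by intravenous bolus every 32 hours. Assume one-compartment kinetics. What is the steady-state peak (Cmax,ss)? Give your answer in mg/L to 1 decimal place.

2.5 mg/L

Over one 32-h interval, 32/13 ≈ 2.4615 half-lives elapse, leaving f ≈ 0.1816 of each dose.
Accumulation ratio R = 1/(1 − f) ≈ 1/0.8184 ≈ 1.2219.
Single-dose peak C₀ = D/Vd = 380/186 ≈ 2.043 mg/L.
Steady-state peak Cmax,ss = C₀·R ≈ 2.043 × 1.2219 ≈ 2.496 mg/L.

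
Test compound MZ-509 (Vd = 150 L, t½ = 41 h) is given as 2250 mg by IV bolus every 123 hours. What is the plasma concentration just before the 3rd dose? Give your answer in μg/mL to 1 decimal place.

2.1 μg/mL

f = (1/2)^(τ/t½) = (1/2)^(123/41) ≈ 0.1250.
C₀ = D/Vd = 2250/150 ≈ 15.000 μg/mL.
Before the 3rd dose, 2 doses have been given. Superposition: Cmin = C₀·(f + f²).
≈ 15.000 × (0.1250 + 0.0156) ≈ 15.000 × 0.1406 ≈ 2.109 μg/mL.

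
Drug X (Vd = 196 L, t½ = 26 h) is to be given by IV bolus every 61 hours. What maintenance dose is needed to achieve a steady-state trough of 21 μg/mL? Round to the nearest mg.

τ/t½ = 61/26 ≈ 2.3462, so f = (1/2)^(61/26) ≈ 0.196670.
Cmin,ss = (D/Vd)·f/(1−f), so D = Cmin,ss·Vd·(1−f)/f.
D = 21 × 196 × (1−f)/f ≈ 21 × 196 × 4.08466 ≈ 16812.46 mg.

16812 mg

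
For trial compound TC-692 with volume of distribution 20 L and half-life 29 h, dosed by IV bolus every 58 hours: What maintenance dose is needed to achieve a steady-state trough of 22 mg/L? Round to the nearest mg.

1320 mg

τ/t½ = 58/29 ≈ 2, so f = (1/2)^(58/29) ≈ 0.250000.
Cmin,ss = (D/Vd)·f/(1−f), so D = Cmin,ss·Vd·(1−f)/f.
D = 22 × 20 × (1−f)/f ≈ 22 × 20 × 3.00000 ≈ 1320.00 mg.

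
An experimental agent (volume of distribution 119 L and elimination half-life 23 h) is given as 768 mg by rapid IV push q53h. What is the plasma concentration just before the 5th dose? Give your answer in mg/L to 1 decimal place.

1.6 mg/L

f = (1/2)^(τ/t½) = (1/2)^(53/23) ≈ 0.2025.
C₀ = D/Vd = 768/119 ≈ 6.454 mg/L.
Before the 5th dose, 4 doses have been given. Superposition: Cmin = C₀·(f + f² + … + f^4).
≈ 6.454 × (0.2025 + 0.0410 + 0.0083 + 0.0017) ≈ 6.454 × 0.2535 ≈ 1.636 mg/L.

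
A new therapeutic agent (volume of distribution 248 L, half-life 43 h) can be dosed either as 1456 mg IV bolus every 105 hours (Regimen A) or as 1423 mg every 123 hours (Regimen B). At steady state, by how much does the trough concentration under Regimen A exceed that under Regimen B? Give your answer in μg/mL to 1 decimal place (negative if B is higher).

Regimen A: f = (1/2)^(105/43) ≈ 0.1840; Cmin,ss = (1456/248)·f/(1−f) ≈ 1.324 μg/mL.
Regimen B: f = (1/2)^(123/43) ≈ 0.1377; Cmin,ss = (1423/248)·f/(1−f) ≈ 0.916 μg/mL.
Difference ≈ 1.324 − 0.916 ≈ 0.408 μg/mL.

0.4 μg/mL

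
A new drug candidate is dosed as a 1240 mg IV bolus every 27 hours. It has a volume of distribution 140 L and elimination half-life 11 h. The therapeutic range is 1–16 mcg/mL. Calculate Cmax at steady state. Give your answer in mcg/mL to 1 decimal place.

10.8 mcg/mL

k = ln2/t½ = ln2/11 ≈ 0.063013 h⁻¹; fraction remaining f = e^(−kτ) = e^(−0.063013×27) ≈ 0.1824.
Accumulation ratio R = 1/(1 − f) ≈ 1/0.8176 ≈ 1.2231.
Each bolus raises the concentration by D/Vd = 1240/140 ≈ 8.857 mcg/mL.
Cmax,ss = C₀/(1 − f) ≈ 8.857/0.8176 ≈ 10.833 mcg/mL.
Peak 10.8 mcg/mL vs MTC 16 mcg/mL: below toxic threshold.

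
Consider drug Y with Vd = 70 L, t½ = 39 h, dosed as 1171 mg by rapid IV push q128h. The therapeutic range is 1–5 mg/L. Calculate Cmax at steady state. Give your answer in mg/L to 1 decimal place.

18.6 mg/L

τ/t½ = 128/39 ≈ 3.2821, so fraction remaining f = (1/2)^(128/39) ≈ 0.1028.
At steady state, accumulation factor R = 1/(1 − e^(−kτ)) ≈ 1.1146.
Each bolus raises the concentration by D/Vd = 1171/70 ≈ 16.729 mg/L.
Steady-state peak Cmax,ss = C₀·R ≈ 16.729 × 1.1146 ≈ 18.646 mg/L.
Peak 18.6 mg/L vs MTC 5 mg/L: exceeds toxic threshold.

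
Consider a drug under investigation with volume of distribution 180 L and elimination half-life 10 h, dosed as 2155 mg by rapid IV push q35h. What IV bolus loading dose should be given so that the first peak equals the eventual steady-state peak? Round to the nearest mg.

2364 mg

f = (1/2)^(35/10) ≈ 0.088388; accumulation ratio R = 1/(1−f) ≈ 1.09696.
Loading dose to hit Cmax,ss on first dose: D_load = D_maint·R ≈ 2155 × 1.09696 ≈ 2363.95 mg.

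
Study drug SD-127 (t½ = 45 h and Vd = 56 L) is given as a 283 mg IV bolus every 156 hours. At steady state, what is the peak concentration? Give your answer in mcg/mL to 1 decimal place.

5.6 mcg/mL

k = ln2/t½ = ln2/45 ≈ 0.015403 h⁻¹; fraction remaining f = e^(−kτ) = e^(−0.015403×156) ≈ 0.0905.
Accumulation ratio R = 1/(1 − f) ≈ 1/0.9095 ≈ 1.0995.
Each bolus raises the concentration by D/Vd = 283/56 ≈ 5.054 mcg/mL.
Cmax,ss = C₀/(1 − f) ≈ 5.054/0.9095 ≈ 5.557 mcg/mL.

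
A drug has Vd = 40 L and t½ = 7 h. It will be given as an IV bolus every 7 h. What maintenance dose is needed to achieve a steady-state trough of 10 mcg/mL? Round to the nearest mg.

τ/t½ = 7/7 ≈ 1, so f = (1/2)^(7/7) ≈ 0.500000.
Cmin,ss = (D/Vd)·f/(1−f), so D = Cmin,ss·Vd·(1−f)/f.
D = 10 × 40 × (1−f)/f ≈ 10 × 40 × 1.00000 ≈ 400.00 mg.

400 mg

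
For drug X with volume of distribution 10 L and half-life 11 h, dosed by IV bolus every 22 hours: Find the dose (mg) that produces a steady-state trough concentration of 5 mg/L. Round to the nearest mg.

150 mg

τ/t½ = 22/11 ≈ 2, so f = (1/2)^(22/11) ≈ 0.250000.
Cmin,ss = (D/Vd)·f/(1−f), so D = Cmin,ss·Vd·(1−f)/f.
D = 5 × 10 × (1−f)/f ≈ 5 × 10 × 3.00000 ≈ 150.00 mg.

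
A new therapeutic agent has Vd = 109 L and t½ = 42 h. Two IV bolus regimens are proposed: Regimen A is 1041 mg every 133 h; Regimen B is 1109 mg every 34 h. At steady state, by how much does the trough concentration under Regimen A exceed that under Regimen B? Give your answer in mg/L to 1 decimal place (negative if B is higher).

Regimen A: f = (1/2)^(133/42) ≈ 0.1114; Cmin,ss = (1041/109)·f/(1−f) ≈ 1.197 mg/L.
Regimen B: f = (1/2)^(34/42) ≈ 0.5706; Cmin,ss = (1109/109)·f/(1−f) ≈ 13.520 mg/L.
Difference ≈ 1.197 − 13.520 ≈ -12.323 mg/L.

-12.3 mg/L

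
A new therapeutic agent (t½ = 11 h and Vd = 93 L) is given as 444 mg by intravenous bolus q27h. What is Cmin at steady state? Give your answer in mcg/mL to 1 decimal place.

τ/t½ = 27/11 ≈ 2.4545, so fraction remaining f = (1/2)^(27/11) ≈ 0.1824.
Single-dose peak C₀ = D/Vd = 444/93 ≈ 4.774 mcg/mL.
Steady-state trough Cmin,ss = C₀·f/(1−f) ≈ 4.774 × 0.1824/0.8176 ≈ 1.065 mcg/mL.

1.1 mcg/mL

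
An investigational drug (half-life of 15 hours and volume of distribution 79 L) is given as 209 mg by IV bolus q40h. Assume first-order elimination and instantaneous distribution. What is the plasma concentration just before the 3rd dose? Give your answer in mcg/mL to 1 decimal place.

f = (1/2)^(τ/t½) = (1/2)^(40/15) ≈ 0.1575.
C₀ = D/Vd = 209/79 ≈ 2.646 mcg/mL.
Before the 3rd dose, 2 doses have been given. Superposition: Cmin = C₀·(f + f²).
≈ 2.646 × (0.1575 + 0.0248) ≈ 2.646 × 0.1823 ≈ 0.482 mcg/mL.

0.5 mcg/mL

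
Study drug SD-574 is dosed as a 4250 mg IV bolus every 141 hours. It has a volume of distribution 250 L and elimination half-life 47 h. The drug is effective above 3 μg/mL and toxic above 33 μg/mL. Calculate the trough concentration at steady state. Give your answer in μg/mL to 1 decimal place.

2.4 μg/mL

τ = 141 h = 3 half-lives, so f = (1/2)^3 = 0.125.
Accumulation ratio R = 1/(1 − f) = 1/0.875 = 8/7.
Single-dose peak C₀ = D/Vd = 4250/250 = 17 μg/mL.
Steady-state peak Cmax,ss = C₀·R = 17 × 8/7 ≈ 19.429 μg/mL.
Steady-state trough Cmin,ss = Cmax,ss·f ≈ 19.429 × 0.125 ≈ 2.429 μg/mL.
Trough 2.4 μg/mL vs MEC 3 μg/mL: subtherapeutic.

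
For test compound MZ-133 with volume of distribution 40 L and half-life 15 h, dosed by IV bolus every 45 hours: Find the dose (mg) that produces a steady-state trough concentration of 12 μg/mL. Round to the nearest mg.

3360 mg

τ/t½ = 45/15 ≈ 3, so f = (1/2)^(45/15) ≈ 0.125000.
Cmin,ss = (D/Vd)·f/(1−f), so D = Cmin,ss·Vd·(1−f)/f.
D = 12 × 40 × (1−f)/f ≈ 12 × 40 × 7.00000 ≈ 3360.00 mg.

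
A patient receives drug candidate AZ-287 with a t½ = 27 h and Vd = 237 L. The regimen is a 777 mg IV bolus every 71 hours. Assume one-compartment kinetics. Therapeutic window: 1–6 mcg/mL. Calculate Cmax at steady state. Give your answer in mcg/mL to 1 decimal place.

3.9 mcg/mL

τ/t½ = 71/27 ≈ 2.6296, so fraction remaining f = (1/2)^(71/27) ≈ 0.1616.
At steady state, accumulation factor R = 1/(1 − e^(−kτ)) ≈ 1.1927.
Each bolus raises the concentration by D/Vd = 777/237 ≈ 3.278 mcg/mL.
Cmax,ss = C₀/(1 − f) ≈ 3.278/0.8384 ≈ 3.910 mcg/mL.
Peak 3.9 mcg/mL vs MTC 6 mcg/mL: below toxic threshold.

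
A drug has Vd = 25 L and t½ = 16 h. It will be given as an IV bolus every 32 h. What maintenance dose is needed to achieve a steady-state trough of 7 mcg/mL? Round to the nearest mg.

525 mg

τ/t½ = 32/16 ≈ 2, so f = (1/2)^(32/16) ≈ 0.250000.
Cmin,ss = (D/Vd)·f/(1−f), so D = Cmin,ss·Vd·(1−f)/f.
D = 7 × 25 × (1−f)/f ≈ 7 × 25 × 3.00000 ≈ 525.00 mg.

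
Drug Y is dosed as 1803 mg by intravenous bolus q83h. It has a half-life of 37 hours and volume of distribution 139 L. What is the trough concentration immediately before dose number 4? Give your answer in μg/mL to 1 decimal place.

3.4 μg/mL

f = (1/2)^(τ/t½) = (1/2)^(83/37) ≈ 0.2112.
C₀ = D/Vd = 1803/139 ≈ 12.971 μg/mL.
Before the 4th dose, 3 doses have been given. Superposition: Cmin = C₀·(f + f² + … + f^3).
≈ 12.971 × (0.2112 + 0.0446 + 0.0094) ≈ 12.971 × 0.2652 ≈ 3.440 μg/mL.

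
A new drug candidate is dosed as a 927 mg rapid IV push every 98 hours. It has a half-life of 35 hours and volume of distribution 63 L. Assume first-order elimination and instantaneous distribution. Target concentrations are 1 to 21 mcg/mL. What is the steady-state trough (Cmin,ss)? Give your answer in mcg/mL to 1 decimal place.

Over one 98-h interval, 98/35 ≈ 2.8 half-lives elapse, leaving f ≈ 0.1436 of each dose.
Single-dose peak C₀ = D/Vd = 927/63 ≈ 14.714 mcg/mL.
Steady-state trough Cmin,ss = C₀·f/(1−f) ≈ 14.714 × 0.1436/0.8564 ≈ 2.467 mcg/mL.
Trough 2.5 mcg/mL vs MEC 1 mcg/mL: adequate.

2.5 mcg/mL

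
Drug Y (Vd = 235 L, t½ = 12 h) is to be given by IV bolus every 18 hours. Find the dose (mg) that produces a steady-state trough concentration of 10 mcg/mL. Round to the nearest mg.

τ/t½ = 18/12 ≈ 1.5, so f = (1/2)^(18/12) ≈ 0.353553.
Cmin,ss = (D/Vd)·f/(1−f), so D = Cmin,ss·Vd·(1−f)/f.
D = 10 × 235 × (1−f)/f ≈ 10 × 235 × 1.82843 ≈ 4296.81 mg.

4297 mg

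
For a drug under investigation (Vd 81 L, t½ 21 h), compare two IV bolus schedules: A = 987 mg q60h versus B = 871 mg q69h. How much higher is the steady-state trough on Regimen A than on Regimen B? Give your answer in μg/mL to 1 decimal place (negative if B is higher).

Regimen A: f = (1/2)^(60/21) ≈ 0.1380; Cmin,ss = (987/81)·f/(1−f) ≈ 1.951 μg/mL.
Regimen B: f = (1/2)^(69/21) ≈ 0.1025; Cmin,ss = (871/81)·f/(1−f) ≈ 1.228 μg/mL.
Difference ≈ 1.951 − 1.228 ≈ 0.723 μg/mL.

0.7 μg/mL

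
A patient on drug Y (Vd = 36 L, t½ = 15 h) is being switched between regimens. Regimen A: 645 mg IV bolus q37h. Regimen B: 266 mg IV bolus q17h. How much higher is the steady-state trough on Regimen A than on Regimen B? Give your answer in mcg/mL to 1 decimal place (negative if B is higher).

Regimen A: f = (1/2)^(37/15) ≈ 0.1809; Cmin,ss = (645/36)·f/(1−f) ≈ 3.957 mcg/mL.
Regimen B: f = (1/2)^(17/15) ≈ 0.4559; Cmin,ss = (266/36)·f/(1−f) ≈ 6.191 mcg/mL.
Difference ≈ 3.957 − 6.191 ≈ -2.234 mcg/mL.

-2.2 mcg/mL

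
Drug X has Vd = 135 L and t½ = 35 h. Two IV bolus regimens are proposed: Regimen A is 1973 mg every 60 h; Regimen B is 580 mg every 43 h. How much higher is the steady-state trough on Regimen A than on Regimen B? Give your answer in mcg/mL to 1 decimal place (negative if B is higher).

3.2 mcg/mL

Regimen A: f = (1/2)^(60/35) ≈ 0.3048; Cmin,ss = (1973/135)·f/(1−f) ≈ 6.408 mcg/mL.
Regimen B: f = (1/2)^(43/35) ≈ 0.4267; Cmin,ss = (580/135)·f/(1−f) ≈ 3.198 mcg/mL.
Difference ≈ 6.408 − 3.198 ≈ 3.210 mcg/mL.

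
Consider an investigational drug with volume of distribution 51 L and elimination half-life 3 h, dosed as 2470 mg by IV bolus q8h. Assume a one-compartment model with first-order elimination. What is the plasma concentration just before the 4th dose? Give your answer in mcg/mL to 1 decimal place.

f = (1/2)^(τ/t½) = (1/2)^(8/3) ≈ 0.1575.
C₀ = D/Vd = 2470/51 ≈ 48.431 mcg/mL.
Before the 4th dose, 3 doses have been given. Superposition: Cmin = C₀·(f + f² + … + f^3).
≈ 48.431 × (0.1575 + 0.0248 + 0.0039) ≈ 48.431 × 0.1862 ≈ 9.018 mcg/mL.

9.0 mcg/mL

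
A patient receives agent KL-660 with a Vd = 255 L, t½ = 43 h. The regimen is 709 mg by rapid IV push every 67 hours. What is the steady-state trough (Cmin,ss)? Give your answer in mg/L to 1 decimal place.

1.4 mg/L

τ/t½ = 67/43 ≈ 1.5581, so fraction remaining f = (1/2)^(67/43) ≈ 0.3396.
Accumulation ratio R = 1/(1 − f) ≈ 1/0.6604 ≈ 1.5142.
Each bolus raises the concentration by D/Vd = 709/255 ≈ 2.780 mg/L.
Steady-state peak Cmax,ss = C₀·R ≈ 2.780 × 1.5142 ≈ 4.209 mg/L.
One interval later, Cmin,ss = Cmax,ss·e^(−kτ) ≈ 4.209 × 0.3396 ≈ 1.429 mg/L.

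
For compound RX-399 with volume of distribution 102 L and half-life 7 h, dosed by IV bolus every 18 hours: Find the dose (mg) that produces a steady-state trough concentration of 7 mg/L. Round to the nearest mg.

τ/t½ = 18/7 ≈ 2.5714, so f = (1/2)^(18/7) ≈ 0.168238.
Cmin,ss = (D/Vd)·f/(1−f), so D = Cmin,ss·Vd·(1−f)/f.
D = 7 × 102 × (1−f)/f ≈ 7 × 102 × 4.94396 ≈ 3529.99 mg.

3530 mg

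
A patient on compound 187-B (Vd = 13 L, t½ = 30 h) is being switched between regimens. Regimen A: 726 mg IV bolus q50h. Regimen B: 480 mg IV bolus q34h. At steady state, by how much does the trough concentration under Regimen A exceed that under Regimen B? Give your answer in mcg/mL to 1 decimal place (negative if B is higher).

-5.3 mcg/mL

Regimen A: f = (1/2)^(50/30) ≈ 0.3150; Cmin,ss = (726/13)·f/(1−f) ≈ 25.681 mcg/mL.
Regimen B: f = (1/2)^(34/30) ≈ 0.4559; Cmin,ss = (480/13)·f/(1−f) ≈ 30.938 mcg/mL.
Difference ≈ 25.681 − 30.938 ≈ -5.257 mcg/mL.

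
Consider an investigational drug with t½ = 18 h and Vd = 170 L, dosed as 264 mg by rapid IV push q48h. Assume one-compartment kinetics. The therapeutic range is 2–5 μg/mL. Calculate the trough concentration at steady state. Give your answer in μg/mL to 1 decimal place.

0.3 μg/mL

Over one 48-h interval, 48/18 ≈ 2.6667 half-lives elapse, leaving f ≈ 0.1575 of each dose.
Accumulation ratio R = 1/(1 − f) ≈ 1/0.8425 ≈ 1.1869.
Single-dose peak C₀ = D/Vd = 264/170 ≈ 1.553 μg/mL.
Cmax,ss = C₀/(1 − f) ≈ 1.553/0.8425 ≈ 1.843 μg/mL.
One interval later, Cmin,ss = Cmax,ss·e^(−kτ) ≈ 1.843 × 0.1575 ≈ 0.290 μg/mL.
Trough 0.3 μg/mL vs MEC 2 μg/mL: subtherapeutic.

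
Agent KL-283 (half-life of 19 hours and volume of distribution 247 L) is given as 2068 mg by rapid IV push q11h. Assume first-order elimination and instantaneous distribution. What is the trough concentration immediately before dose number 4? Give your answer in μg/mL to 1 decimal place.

f = (1/2)^(τ/t½) = (1/2)^(11/19) ≈ 0.6695.
C₀ = D/Vd = 2068/247 ≈ 8.372 μg/mL.
Before the 4th dose, 3 doses have been given. Superposition: Cmin = C₀·(f + f² + … + f^3).
≈ 8.372 × (0.6695 + 0.4482 + 0.3001) ≈ 8.372 × 1.4178 ≈ 11.870 μg/mL.

11.9 μg/mL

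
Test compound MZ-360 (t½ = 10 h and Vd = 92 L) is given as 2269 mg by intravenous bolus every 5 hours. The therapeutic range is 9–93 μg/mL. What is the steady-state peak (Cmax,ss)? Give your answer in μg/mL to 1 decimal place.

84.2 μg/mL

Over one 5-h interval, 5/10 ≈ 0.5 half-lives elapse, leaving f ≈ 0.7071 of each dose.
At steady state, accumulation factor R = 1/(1 − e^(−kτ)) ≈ 3.4141.
Each bolus raises the concentration by D/Vd = 2269/92 ≈ 24.663 μg/mL.
Cmax,ss = C₀/(1 − f) ≈ 24.663/0.2929 ≈ 84.203 μg/mL.
Peak 84.2 μg/mL vs MTC 93 μg/mL: below toxic threshold.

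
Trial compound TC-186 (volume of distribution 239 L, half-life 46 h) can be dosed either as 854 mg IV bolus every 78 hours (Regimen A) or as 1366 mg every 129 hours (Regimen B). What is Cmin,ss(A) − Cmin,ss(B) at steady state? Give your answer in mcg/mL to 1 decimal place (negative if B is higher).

Regimen A: f = (1/2)^(78/46) ≈ 0.3087; Cmin,ss = (854/239)·f/(1−f) ≈ 1.596 mcg/mL.
Regimen B: f = (1/2)^(129/46) ≈ 0.1432; Cmin,ss = (1366/239)·f/(1−f) ≈ 0.955 mcg/mL.
Difference ≈ 1.596 − 0.955 ≈ 0.641 mcg/mL.

0.6 mcg/mL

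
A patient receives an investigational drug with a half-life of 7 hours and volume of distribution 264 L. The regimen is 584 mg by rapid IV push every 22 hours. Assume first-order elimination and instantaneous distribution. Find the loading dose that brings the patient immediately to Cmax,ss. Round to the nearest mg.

f = (1/2)^(22/7) ≈ 0.113215; accumulation ratio R = 1/(1−f) ≈ 1.12767.
Loading dose to hit Cmax,ss on first dose: D_load = D_maint·R ≈ 584 × 1.12767 ≈ 658.56 mg.

659 mg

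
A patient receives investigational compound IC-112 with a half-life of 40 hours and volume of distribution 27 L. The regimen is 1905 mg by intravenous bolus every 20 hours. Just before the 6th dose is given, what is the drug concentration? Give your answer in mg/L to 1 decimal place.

f = (1/2)^(τ/t½) = (1/2)^(20/40) ≈ 0.7071.
C₀ = D/Vd = 1905/27 ≈ 70.556 mg/L.
Before the 6th dose, 5 doses have been given. Superposition: Cmin = C₀·(f + f² + … + f^5).
≈ 70.556 × (0.7071 + 0.5000 + 0.3535 + 0.2500 + 0.1768) ≈ 70.556 × 1.9874 ≈ 140.223 mg/L.

140.2 mg/L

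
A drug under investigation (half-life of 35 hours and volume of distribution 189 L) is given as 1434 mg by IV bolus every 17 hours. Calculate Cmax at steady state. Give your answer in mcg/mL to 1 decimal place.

26.5 mcg/mL

τ/t½ = 17/35 ≈ 0.48571, so fraction remaining f = (1/2)^(17/35) ≈ 0.7141.
Accumulation ratio R = 1/(1 − f) ≈ 1/0.2859 ≈ 3.4977.
Single-dose peak C₀ = D/Vd = 1434/189 ≈ 7.587 mcg/mL.
Steady-state peak Cmax,ss = C₀·R ≈ 7.587 × 3.4977 ≈ 26.537 mcg/mL.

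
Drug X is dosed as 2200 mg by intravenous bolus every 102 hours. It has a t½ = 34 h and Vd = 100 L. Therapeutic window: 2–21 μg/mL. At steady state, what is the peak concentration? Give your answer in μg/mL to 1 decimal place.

The dosing interval is 3 half-lives, so f = 2^(−3) = 0.125.
At steady state, R = 1/(1 − 0.125) = 8/7.
Single-dose peak C₀ = D/Vd = 2200/100 = 22 μg/mL.
Steady-state peak Cmax,ss = C₀·R = 22 × 8/7 ≈ 25.143 μg/mL.
Peak 25.1 μg/mL vs MTC 21 μg/mL: exceeds toxic threshold.

25.1 μg/mL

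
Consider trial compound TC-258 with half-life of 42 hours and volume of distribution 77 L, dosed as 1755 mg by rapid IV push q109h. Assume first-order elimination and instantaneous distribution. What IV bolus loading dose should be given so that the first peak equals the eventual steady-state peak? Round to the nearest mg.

2103 mg

f = (1/2)^(109/42) ≈ 0.165484; accumulation ratio R = 1/(1−f) ≈ 1.19830.
Loading dose to hit Cmax,ss on first dose: D_load = D_maint·R ≈ 1755 × 1.19830 ≈ 2103.02 mg.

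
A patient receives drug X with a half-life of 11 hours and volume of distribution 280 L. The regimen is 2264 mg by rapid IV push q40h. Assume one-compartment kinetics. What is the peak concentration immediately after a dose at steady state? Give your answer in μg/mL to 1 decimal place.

8.8 μg/mL

k = ln2/t½ = ln2/11 ≈ 0.063013 h⁻¹; fraction remaining f = e^(−kτ) = e^(−0.063013×40) ≈ 0.0804.
At steady state, accumulation factor R = 1/(1 − e^(−kτ)) ≈ 1.0874.
Single-dose peak C₀ = D/Vd = 2264/280 ≈ 8.086 μg/mL.
Steady-state peak Cmax,ss = C₀·R ≈ 8.086 × 1.0874 ≈ 8.793 μg/mL.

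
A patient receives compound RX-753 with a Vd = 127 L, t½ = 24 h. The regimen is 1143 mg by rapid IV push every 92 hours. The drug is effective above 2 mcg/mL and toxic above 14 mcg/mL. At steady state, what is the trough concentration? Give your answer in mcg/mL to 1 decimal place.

0.7 mcg/mL

τ/t½ = 92/24 ≈ 3.8333, so fraction remaining f = (1/2)^(92/24) ≈ 0.0702.
Accumulation ratio R = 1/(1 − f) ≈ 1/0.9298 ≈ 1.0755.
Each bolus raises the concentration by D/Vd = 1143/127 ≈ 9.000 mcg/mL.
Cmax,ss = C₀/(1 − f) ≈ 9.000/0.9298 ≈ 9.680 mcg/mL.
One interval later, Cmin,ss = Cmax,ss·e^(−kτ) ≈ 9.680 × 0.0702 ≈ 0.680 mcg/mL.
Trough 0.7 mcg/mL vs MEC 2 mcg/mL: subtherapeutic.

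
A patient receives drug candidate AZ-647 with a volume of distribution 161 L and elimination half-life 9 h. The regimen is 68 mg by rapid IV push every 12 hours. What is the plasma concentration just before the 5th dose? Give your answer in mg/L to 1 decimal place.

0.3 mg/L

f = (1/2)^(τ/t½) = (1/2)^(12/9) ≈ 0.3969.
C₀ = D/Vd = 68/161 ≈ 0.422 mg/L.
Before the 5th dose, 4 doses have been given. Superposition: Cmin = C₀·(f + f² + … + f^4).
≈ 0.422 × (0.3969 + 0.1575 + 0.0625 + 0.0248) ≈ 0.422 × 0.6417 ≈ 0.271 mg/L.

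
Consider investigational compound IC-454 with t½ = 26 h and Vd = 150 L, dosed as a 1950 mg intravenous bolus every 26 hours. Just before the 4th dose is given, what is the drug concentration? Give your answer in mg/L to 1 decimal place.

f = (1/2)^(τ/t½) = (1/2)^(26/26) ≈ 0.5000.
C₀ = D/Vd = 1950/150 ≈ 13.000 mg/L.
Before the 4th dose, 3 doses have been given. Superposition: Cmin = C₀·(f + f² + … + f^3).
≈ 13.000 × (0.5000 + 0.2500 + 0.1250) ≈ 13.000 × 0.8750 ≈ 11.375 mg/L.

11.4 mg/L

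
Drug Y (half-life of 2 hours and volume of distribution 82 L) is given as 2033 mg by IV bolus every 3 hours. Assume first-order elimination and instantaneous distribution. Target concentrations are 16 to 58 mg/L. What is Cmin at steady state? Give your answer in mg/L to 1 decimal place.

13.6 mg/L

k = ln2/t½ = ln2/2 ≈ 0.346574 h⁻¹; fraction remaining f = e^(−kτ) = e^(−0.346574×3) ≈ 0.3536.
Accumulation ratio R = 1/(1 − f) ≈ 1/0.6464 ≈ 1.5470.
Single-dose peak C₀ = D/Vd = 2033/82 ≈ 24.793 mg/L.
Cmax,ss = C₀/(1 − f) ≈ 24.793/0.6464 ≈ 38.356 mg/L.
One interval later, Cmin,ss = Cmax,ss·e^(−kτ) ≈ 38.356 × 0.3536 ≈ 13.563 mg/L.
Trough 13.6 mg/L vs MEC 16 mg/L: subtherapeutic.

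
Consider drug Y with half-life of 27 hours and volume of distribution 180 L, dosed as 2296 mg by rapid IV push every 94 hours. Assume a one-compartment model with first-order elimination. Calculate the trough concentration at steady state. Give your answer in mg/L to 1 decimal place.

1.3 mg/L

Over one 94-h interval, 94/27 ≈ 3.4815 half-lives elapse, leaving f ≈ 0.0895 of each dose.
At steady state, accumulation factor R = 1/(1 − e^(−kτ)) ≈ 1.0983.
Single-dose peak C₀ = D/Vd = 2296/180 ≈ 12.756 mg/L.
Cmax,ss = C₀/(1 − f) ≈ 12.756/0.9105 ≈ 14.010 mg/L.
One interval later, Cmin,ss = Cmax,ss·e^(−kτ) ≈ 14.010 × 0.0895 ≈ 1.254 mg/L.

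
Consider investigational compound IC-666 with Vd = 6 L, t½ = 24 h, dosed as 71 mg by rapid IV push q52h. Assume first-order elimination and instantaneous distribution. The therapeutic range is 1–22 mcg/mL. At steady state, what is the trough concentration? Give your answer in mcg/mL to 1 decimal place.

τ/t½ = 52/24 ≈ 2.1667, so fraction remaining f = (1/2)^(52/24) ≈ 0.2227.
Each bolus raises the concentration by D/Vd = 71/6 ≈ 11.833 mcg/mL.
Steady-state trough Cmin,ss = C₀·f/(1−f) ≈ 11.833 × 0.2227/0.7773 ≈ 3.390 mcg/mL.
Trough 3.4 mcg/mL vs MEC 1 mcg/mL: adequate.

3.4 mcg/mL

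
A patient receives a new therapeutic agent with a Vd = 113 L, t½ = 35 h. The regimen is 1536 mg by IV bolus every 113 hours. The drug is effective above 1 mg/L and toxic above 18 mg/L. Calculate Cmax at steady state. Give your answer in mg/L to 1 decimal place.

k = ln2/t½ = ln2/35 ≈ 0.019804 h⁻¹; fraction remaining f = e^(−kτ) = e^(−0.019804×113) ≈ 0.1067.
At steady state, accumulation factor R = 1/(1 − e^(−kτ)) ≈ 1.1194.
Each bolus raises the concentration by D/Vd = 1536/113 ≈ 13.593 mg/L.
Steady-state peak Cmax,ss = C₀·R ≈ 13.593 × 1.1194 ≈ 15.216 mg/L.
Peak 15.2 mg/L vs MTC 18 mg/L: below toxic threshold.

15.2 mg/L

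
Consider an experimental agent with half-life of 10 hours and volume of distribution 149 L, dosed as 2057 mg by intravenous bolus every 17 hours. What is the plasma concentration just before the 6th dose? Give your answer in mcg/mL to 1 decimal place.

f = (1/2)^(τ/t½) = (1/2)^(17/10) ≈ 0.3078.
C₀ = D/Vd = 2057/149 ≈ 13.805 mcg/mL.
Before the 6th dose, 5 doses have been given. Superposition: Cmin = C₀·(f + f² + … + f^5).
≈ 13.805 × (0.3078 + 0.0947 + 0.0292 + 0.0090 + 0.0028) ≈ 13.805 × 0.4435 ≈ 6.123 mcg/mL.

6.1 mcg/mL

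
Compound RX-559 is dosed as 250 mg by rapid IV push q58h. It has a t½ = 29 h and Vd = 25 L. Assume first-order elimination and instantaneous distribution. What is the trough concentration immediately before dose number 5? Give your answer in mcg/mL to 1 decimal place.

f = (1/2)^(τ/t½) = (1/2)^(58/29) ≈ 0.2500.
C₀ = D/Vd = 250/25 ≈ 10.000 mcg/mL.
Before the 5th dose, 4 doses have been given. Superposition: Cmin = C₀·(f + f² + … + f^4).
≈ 10.000 × (0.2500 + 0.0625 + 0.0156 + 0.0039) ≈ 10.000 × 0.3320 ≈ 3.320 mcg/mL.

3.3 mcg/mL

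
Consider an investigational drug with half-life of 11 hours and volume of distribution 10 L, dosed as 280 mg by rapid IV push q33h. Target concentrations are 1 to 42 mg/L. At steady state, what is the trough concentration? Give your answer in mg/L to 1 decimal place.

τ = 33 h = 3 half-lives, so f = (1/2)^3 = 0.125.
At steady state, R = 1/(1 − 0.125) = 8/7.
Single-dose peak C₀ = D/Vd = 280/10 = 28 mg/L.
Steady-state peak Cmax,ss = C₀·R = 28 × 8/7 ≈ 32.000 mg/L.
Steady-state trough Cmin,ss = Cmax,ss·f ≈ 32.000 × 0.125 ≈ 4.000 mg/L.
Trough 4.0 mg/L vs MEC 1 mg/L: adequate.

4.0 mg/L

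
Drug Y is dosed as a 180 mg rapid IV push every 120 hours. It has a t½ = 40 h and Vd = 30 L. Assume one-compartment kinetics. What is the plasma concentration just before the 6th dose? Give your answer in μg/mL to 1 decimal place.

f = (1/2)^(τ/t½) = (1/2)^(120/40) ≈ 0.1250.
C₀ = D/Vd = 180/30 ≈ 6.000 μg/mL.
Before the 6th dose, 5 doses have been given. Superposition: Cmin = C₀·(f + f² + … + f^5).
≈ 6.000 × (0.1250 + 0.0156 + 0.0020 + 0.0002 + 0.0000) ≈ 6.000 × 0.1428 ≈ 0.857 μg/mL.

0.9 μg/mL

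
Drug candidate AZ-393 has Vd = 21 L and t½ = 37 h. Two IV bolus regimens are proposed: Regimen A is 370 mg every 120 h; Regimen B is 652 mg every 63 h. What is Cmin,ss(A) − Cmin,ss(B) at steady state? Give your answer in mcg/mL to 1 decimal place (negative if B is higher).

Regimen A: f = (1/2)^(120/37) ≈ 0.1056; Cmin,ss = (370/21)·f/(1−f) ≈ 2.080 mcg/mL.
Regimen B: f = (1/2)^(63/37) ≈ 0.3072; Cmin,ss = (652/21)·f/(1−f) ≈ 13.767 mcg/mL.
Difference ≈ 2.080 − 13.767 ≈ -11.687 mcg/mL.

-11.7 mcg/mL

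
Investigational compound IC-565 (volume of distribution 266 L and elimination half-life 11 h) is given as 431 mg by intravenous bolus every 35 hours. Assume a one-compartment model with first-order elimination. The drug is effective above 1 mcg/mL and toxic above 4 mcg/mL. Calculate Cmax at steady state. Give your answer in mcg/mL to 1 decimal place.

1.8 mcg/mL

k = ln2/t½ = ln2/11 ≈ 0.063013 h⁻¹; fraction remaining f = e^(−kτ) = e^(−0.063013×35) ≈ 0.1102.
Accumulation ratio R = 1/(1 − f) ≈ 1/0.8898 ≈ 1.1238.
Single-dose peak C₀ = D/Vd = 431/266 ≈ 1.620 mcg/mL.
Steady-state peak Cmax,ss = C₀·R ≈ 1.620 × 1.1238 ≈ 1.821 mcg/mL.
Peak 1.8 mcg/mL vs MTC 4 mcg/mL: below toxic threshold.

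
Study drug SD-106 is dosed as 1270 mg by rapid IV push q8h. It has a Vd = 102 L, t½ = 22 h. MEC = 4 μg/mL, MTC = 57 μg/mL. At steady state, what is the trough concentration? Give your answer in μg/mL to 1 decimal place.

Over one 8-h interval, 8/22 ≈ 0.36364 half-lives elapse, leaving f ≈ 0.7772 of each dose.
Accumulation ratio R = 1/(1 − f) ≈ 1/0.2228 ≈ 4.4883.
Single-dose peak C₀ = D/Vd = 1270/102 ≈ 12.451 μg/mL.
Cmax,ss = C₀/(1 − f) ≈ 12.451/0.2228 ≈ 55.884 μg/mL.
Steady-state trough Cmin,ss = Cmax,ss·f ≈ 55.884 × 0.7772 ≈ 43.433 μg/mL.
Trough 43.4 μg/mL vs MEC 4 μg/mL: adequate.

43.4 μg/mL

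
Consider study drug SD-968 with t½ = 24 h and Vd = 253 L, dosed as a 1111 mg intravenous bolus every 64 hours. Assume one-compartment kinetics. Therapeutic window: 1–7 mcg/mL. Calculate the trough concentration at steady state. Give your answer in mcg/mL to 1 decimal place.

Over one 64-h interval, 64/24 ≈ 2.6667 half-lives elapse, leaving f ≈ 0.1575 of each dose.
Accumulation ratio R = 1/(1 − f) ≈ 1/0.8425 ≈ 1.1869.
Each bolus raises the concentration by D/Vd = 1111/253 ≈ 4.391 mcg/mL.
Steady-state peak Cmax,ss = C₀·R ≈ 4.391 × 1.1869 ≈ 5.212 mcg/mL.
Steady-state trough Cmin,ss = Cmax,ss·f ≈ 5.212 × 0.1575 ≈ 0.821 mcg/mL.
Trough 0.8 mcg/mL vs MEC 1 mcg/mL: subtherapeutic.

0.8 mcg/mL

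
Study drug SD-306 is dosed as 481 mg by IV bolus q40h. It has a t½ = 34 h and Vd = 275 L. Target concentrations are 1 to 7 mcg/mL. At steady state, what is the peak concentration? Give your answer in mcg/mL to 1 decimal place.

3.1 mcg/mL

τ/t½ = 40/34 ≈ 1.1765, so fraction remaining f = (1/2)^(40/34) ≈ 0.4424.
At steady state, accumulation factor R = 1/(1 − e^(−kτ)) ≈ 1.7934.
Each bolus raises the concentration by D/Vd = 481/275 ≈ 1.749 mcg/mL.
Cmax,ss = C₀/(1 − f) ≈ 1.749/0.5576 ≈ 3.137 mcg/mL.
Peak 3.1 mcg/mL vs MTC 7 mcg/mL: below toxic threshold.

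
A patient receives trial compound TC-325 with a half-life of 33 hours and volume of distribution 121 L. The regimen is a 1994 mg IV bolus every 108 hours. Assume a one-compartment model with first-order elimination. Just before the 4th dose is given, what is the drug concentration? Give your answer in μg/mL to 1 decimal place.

f = (1/2)^(τ/t½) = (1/2)^(108/33) ≈ 0.1035.
C₀ = D/Vd = 1994/121 ≈ 16.479 μg/mL.
Before the 4th dose, 3 doses have been given. Superposition: Cmin = C₀·(f + f² + … + f^3).
≈ 16.479 × (0.1035 + 0.0107 + 0.0011) ≈ 16.479 × 0.1153 ≈ 1.900 μg/mL.

1.9 μg/mL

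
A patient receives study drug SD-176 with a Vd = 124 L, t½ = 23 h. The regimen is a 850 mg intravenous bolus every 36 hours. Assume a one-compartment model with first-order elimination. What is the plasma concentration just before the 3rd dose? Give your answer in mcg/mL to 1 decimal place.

3.1 mcg/mL

f = (1/2)^(τ/t½) = (1/2)^(36/23) ≈ 0.3379.
C₀ = D/Vd = 850/124 ≈ 6.855 mcg/mL.
Before the 3rd dose, 2 doses have been given. Superposition: Cmin = C₀·(f + f²).
≈ 6.855 × (0.3379 + 0.1142) ≈ 6.855 × 0.4521 ≈ 3.099 mcg/mL.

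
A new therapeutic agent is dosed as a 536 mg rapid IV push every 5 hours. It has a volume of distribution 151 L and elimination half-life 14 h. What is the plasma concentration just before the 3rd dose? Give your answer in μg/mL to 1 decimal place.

f = (1/2)^(τ/t½) = (1/2)^(5/14) ≈ 0.7807.
C₀ = D/Vd = 536/151 ≈ 3.550 μg/mL.
Before the 3rd dose, 2 doses have been given. Superposition: Cmin = C₀·(f + f²).
≈ 3.550 × (0.7807 + 0.6095) ≈ 3.550 × 1.3902 ≈ 4.935 μg/mL.

4.9 μg/mL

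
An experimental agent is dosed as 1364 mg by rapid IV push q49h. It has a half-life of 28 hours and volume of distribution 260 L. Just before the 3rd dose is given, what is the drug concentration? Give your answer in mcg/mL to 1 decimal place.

f = (1/2)^(τ/t½) = (1/2)^(49/28) ≈ 0.2973.
C₀ = D/Vd = 1364/260 ≈ 5.246 mcg/mL.
Before the 3rd dose, 2 doses have been given. Superposition: Cmin = C₀·(f + f²).
≈ 5.246 × (0.2973 + 0.0884) ≈ 5.246 × 0.3857 ≈ 2.023 mcg/mL.

2.0 mcg/mL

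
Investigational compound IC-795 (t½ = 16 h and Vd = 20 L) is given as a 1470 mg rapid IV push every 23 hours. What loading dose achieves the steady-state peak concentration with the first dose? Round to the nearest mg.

2330 mg

f = (1/2)^(23/16) ≈ 0.369207; accumulation ratio R = 1/(1−f) ≈ 1.58531.
Loading dose to hit Cmax,ss on first dose: D_load = D_maint·R ≈ 1470 × 1.58531 ≈ 2330.41 mg.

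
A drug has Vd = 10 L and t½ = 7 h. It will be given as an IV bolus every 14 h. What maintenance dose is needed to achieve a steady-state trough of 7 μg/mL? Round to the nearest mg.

210 mg

τ/t½ = 14/7 ≈ 2, so f = (1/2)^(14/7) ≈ 0.250000.
Cmin,ss = (D/Vd)·f/(1−f), so D = Cmin,ss·Vd·(1−f)/f.
D = 7 × 10 × (1−f)/f ≈ 7 × 10 × 3.00000 ≈ 210.00 mg.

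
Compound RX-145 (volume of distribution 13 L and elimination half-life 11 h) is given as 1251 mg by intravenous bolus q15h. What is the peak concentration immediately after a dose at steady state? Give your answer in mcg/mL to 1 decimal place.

157.4 mcg/mL

τ/t½ = 15/11 ≈ 1.3636, so fraction remaining f = (1/2)^(15/11) ≈ 0.3886.
Accumulation ratio R = 1/(1 − f) ≈ 1/0.6114 ≈ 1.6356.
Single-dose peak C₀ = D/Vd = 1251/13 ≈ 96.231 mcg/mL.
Steady-state peak Cmax,ss = C₀·R ≈ 96.231 × 1.6356 ≈ 157.395 mcg/mL.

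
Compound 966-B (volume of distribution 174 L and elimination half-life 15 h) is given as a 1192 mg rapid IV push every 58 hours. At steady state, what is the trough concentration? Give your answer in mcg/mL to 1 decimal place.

k = ln2/t½ = ln2/15 ≈ 0.046210 h⁻¹; fraction remaining f = e^(−kτ) = e^(−0.046210×58) ≈ 0.0686.
At steady state, accumulation factor R = 1/(1 − e^(−kτ)) ≈ 1.0737.
Each bolus raises the concentration by D/Vd = 1192/174 ≈ 6.851 mcg/mL.
Cmax,ss = C₀/(1 − f) ≈ 6.851/0.9314 ≈ 7.356 mcg/mL.
Steady-state trough Cmin,ss = Cmax,ss·f ≈ 7.356 × 0.0686 ≈ 0.505 mcg/mL.

0.5 mcg/mL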